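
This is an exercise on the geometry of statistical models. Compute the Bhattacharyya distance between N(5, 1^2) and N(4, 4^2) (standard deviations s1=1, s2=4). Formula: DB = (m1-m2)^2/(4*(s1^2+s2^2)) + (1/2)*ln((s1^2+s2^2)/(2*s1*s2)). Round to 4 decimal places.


Bhattacharyya distance between two Gaussians:
DB = (m1-m2)^2/(4*(s1^2+s2^2)) + (1/2)*ln((s1^2+s2^2)/(2*s1*s2)).
(m1-m2)^2 = (1)^2 = 1.
s1^2+s2^2 = 1 + 16 = 17.
term1 = 1/68 = 0.014706.
term2 = 0.5*ln(17/8.0) = 0.376886.
DB = 0.014706 + 0.376886 = 0.3916

0.3916


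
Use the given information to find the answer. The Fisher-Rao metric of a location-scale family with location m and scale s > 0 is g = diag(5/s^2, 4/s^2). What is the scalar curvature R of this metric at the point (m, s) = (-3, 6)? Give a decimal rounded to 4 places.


The metric has the form g = (A dm^2 + B ds^2)/s^2 with A = 5, B = 4.
Substitute u = sqrt(A/B)*m: g = B*(du^2 + ds^2)/s^2, i.e. B times the
Poincare upper half-plane metric, which has constant Gaussian curvature -1.
Scaling a 2D metric by a constant c divides the Gaussian curvature by c,
so K = -1/B = -1/(4) = -0.2500 everywhere (the point (m, s) = (-3, 6) is irrelevant:
the curvature is constant).
Scalar curvature in dimension 2: R = 2K = -2/(4) = -0.5000.

-0.5000


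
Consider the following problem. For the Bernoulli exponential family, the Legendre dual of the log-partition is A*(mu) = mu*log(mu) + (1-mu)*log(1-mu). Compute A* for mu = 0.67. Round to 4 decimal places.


Legendre transform for Bernoulli:
A*(mu) = mu*log(mu) + (1-mu)*log(1-mu).
mu = 0.67, 1-mu = 0.33.
mu*log(mu) = 0.67*log(0.67) = -0.26832.
(1-mu)*log(1-mu) = 0.33*log(0.33) = -0.365859.
A* = -0.26832 + -0.365859 = -0.6342

-0.6342


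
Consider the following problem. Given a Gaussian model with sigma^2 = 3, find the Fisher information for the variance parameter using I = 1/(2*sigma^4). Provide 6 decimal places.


Fisher information for variance: I(sigma^2) = 1/(2*sigma^4).
sigma^2 = 3, so sigma^4 = 9.
I = 1/(2*9) = 1/18 = 0.055556

0.055556


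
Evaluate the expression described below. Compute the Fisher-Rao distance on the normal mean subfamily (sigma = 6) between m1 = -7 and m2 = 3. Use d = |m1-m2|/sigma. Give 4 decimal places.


On the fixed-variance normal subfamily, geodesic distance = |m1-m2|/sigma.
|-7 - 3| = 10.
sigma = 6.
d = 10/6 = 1.6667

1.6667


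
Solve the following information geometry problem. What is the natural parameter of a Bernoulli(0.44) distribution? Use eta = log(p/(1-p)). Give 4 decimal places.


Natural parameter for Bernoulli: eta = log(p/(1-p)).
p = 0.44, 1-p = 0.56.
p/(1-p) = 0.785714.
eta = log(0.785714) = -0.2412

-0.2412


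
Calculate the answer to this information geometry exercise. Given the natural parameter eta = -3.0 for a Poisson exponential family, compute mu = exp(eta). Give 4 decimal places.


Expectation parameter for Poisson exponential family:
mu = exp(eta).
eta = -3.0.
mu = exp(-3.0) = 0.0498

0.0498


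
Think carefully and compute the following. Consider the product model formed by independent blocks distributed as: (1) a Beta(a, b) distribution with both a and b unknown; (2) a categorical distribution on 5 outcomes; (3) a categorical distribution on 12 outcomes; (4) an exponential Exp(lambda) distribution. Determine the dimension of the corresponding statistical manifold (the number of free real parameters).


The dimension of a statistical manifold equals the number of free
(independent) real parameters of the model. For a product of independent
blocks the parameter counts add.
- Beta (a, b): 2.
- categorical on 5 outcomes (probabilities sum to 1): 5-1 = 4.
- categorical on 12 outcomes (probabilities sum to 1): 12-1 = 11.
- exponential (lambda): 1.
Total = 2 + 4 + 11 + 1 = 18.
Dimension = 18

18


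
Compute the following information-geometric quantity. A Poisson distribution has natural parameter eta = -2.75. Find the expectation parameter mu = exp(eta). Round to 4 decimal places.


Expectation parameter for Poisson exponential family:
mu = exp(eta).
eta = -2.75.
mu = exp(-2.75) = 0.0639

0.0639


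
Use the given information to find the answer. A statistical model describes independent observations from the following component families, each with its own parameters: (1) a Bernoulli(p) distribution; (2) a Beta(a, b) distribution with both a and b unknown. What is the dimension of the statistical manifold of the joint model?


The dimension of a statistical manifold equals the number of free
(independent) real parameters of the model. For a product of independent
blocks the parameter counts add.
- Bernoulli (p): 1.
- Beta (a, b): 2.
Total = 1 + 2 = 3.
Dimension = 3

3


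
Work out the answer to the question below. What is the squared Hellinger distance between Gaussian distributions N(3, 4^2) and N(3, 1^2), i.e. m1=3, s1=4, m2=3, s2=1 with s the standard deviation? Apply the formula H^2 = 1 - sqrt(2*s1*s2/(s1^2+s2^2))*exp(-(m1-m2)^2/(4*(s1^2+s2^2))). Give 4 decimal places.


Squared Hellinger distance for Gaussians:
H^2 = 1 - sqrt(2*s1*s2/(s1^2+s2^2)) * exp(-(m1-m2)^2/(4*(s1^2+s2^2))).
s1^2 = 16, s2^2 = 1, s1^2+s2^2 = 17.
sqrt(2*4*1/(17)) = 0.685994.
(m1-m2)^2 = (0)^2 = 0.
exp(-0/(4*17)) = exp(0.0) = 1.0.
H^2 = 1 - 0.685994*1.0 = 0.3140

0.3140


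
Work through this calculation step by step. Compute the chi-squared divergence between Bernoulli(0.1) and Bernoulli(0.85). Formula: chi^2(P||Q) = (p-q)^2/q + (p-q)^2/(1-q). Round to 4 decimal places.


Chi-squared divergence between Bernoulli distributions:
chi^2 = (p-q)^2/q + (p-q)^2/(1-q).
p = 0.1, q = 0.85, p-q = -0.75.
(p-q)^2 = 0.5625.
term1 = 0.5625/0.85 = 0.661765.
term2 = 0.5625/0.15 = 3.75.
chi^2 = 0.661765 + 3.75 = 4.4118

4.4118


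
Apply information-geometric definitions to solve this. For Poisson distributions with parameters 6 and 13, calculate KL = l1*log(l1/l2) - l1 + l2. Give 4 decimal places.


KL divergence for Poisson:
KL = l1*log(l1/l2) - l1 + l2.
l1 = 6, l2 = 13.
log(6/13) = -0.77319.
l1*log(l1/l2) = 6 * -0.77319 = -4.639139.
KL = -4.639139 - 6 + 13 = 2.3609

2.3609


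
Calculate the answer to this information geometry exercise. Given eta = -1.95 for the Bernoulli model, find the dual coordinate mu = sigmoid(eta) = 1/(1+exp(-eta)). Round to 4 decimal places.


Dual coordinate (expectation parameter) for Bernoulli:
mu = 1/(1+exp(-eta)).
eta = -1.95.
exp(-eta) = exp(1.95) = 7.028688.
mu = 1/(1+7.028688) = 0.1246

0.1246


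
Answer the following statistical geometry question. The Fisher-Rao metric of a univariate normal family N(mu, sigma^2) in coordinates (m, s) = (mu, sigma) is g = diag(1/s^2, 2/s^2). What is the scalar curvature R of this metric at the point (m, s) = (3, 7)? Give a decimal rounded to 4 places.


The metric has the form g = (A dm^2 + B ds^2)/s^2 with A = 1, B = 2.
Substitute u = sqrt(A/B)*m: g = B*(du^2 + ds^2)/s^2, i.e. B times the
Poincare upper half-plane metric, which has constant Gaussian curvature -1.
Scaling a 2D metric by a constant c divides the Gaussian curvature by c,
so K = -1/B = -1/(2) = -0.5000 everywhere (the point (m, s) = (3, 7) is irrelevant:
the curvature is constant).
Scalar curvature in dimension 2: R = 2K = -2/(2) = -1.0000.

-1.0000


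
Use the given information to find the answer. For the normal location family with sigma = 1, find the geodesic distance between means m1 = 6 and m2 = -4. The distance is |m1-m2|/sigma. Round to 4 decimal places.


On the fixed-variance normal subfamily, geodesic distance = |m1-m2|/sigma.
|6 - -4| = 10.
sigma = 1.
d = 10/1 = 10.0000

10.0000


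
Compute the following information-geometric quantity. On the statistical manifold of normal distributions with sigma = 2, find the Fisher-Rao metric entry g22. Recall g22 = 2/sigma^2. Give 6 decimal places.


For the 2-parameter normal family, the Fisher metric has:
  g11 = 1/sigma^2, g22 = 2/sigma^2.
sigma = 2, sigma^2 = 4.
g22 = 0.500000

0.500000


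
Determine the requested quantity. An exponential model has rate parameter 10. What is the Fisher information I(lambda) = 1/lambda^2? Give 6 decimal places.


Fisher information for exponential: I(lambda) = 1/lambda^2.
lambda = 10, lambda^2 = 100.
I = 1/100 = 0.010000

0.010000


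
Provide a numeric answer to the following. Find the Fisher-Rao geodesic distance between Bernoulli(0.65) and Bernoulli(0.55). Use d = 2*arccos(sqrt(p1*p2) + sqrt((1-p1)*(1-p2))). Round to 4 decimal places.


Geodesic distance on Bernoulli manifold:
d(p1,p2) = 2*arccos(sqrt(p1*p2) + sqrt((1-p1)*(1-p2))).
sqrt(p1*p2) = sqrt(0.65*0.55) = 0.597913.
sqrt((1-p1)*(1-p2)) = sqrt(0.35*0.45) = 0.396863.
arg = 0.597913 + 0.396863 = 0.994776.
d = 2*arccos(0.994776) = 0.2045

0.2045


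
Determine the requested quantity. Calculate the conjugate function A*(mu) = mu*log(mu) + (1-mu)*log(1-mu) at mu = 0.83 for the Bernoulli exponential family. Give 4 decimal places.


Legendre transform for Bernoulli:
A*(mu) = mu*log(mu) + (1-mu)*log(1-mu).
mu = 0.83, 1-mu = 0.17.
mu*log(mu) = 0.83*log(0.83) = -0.154654.
(1-mu)*log(1-mu) = 0.17*log(0.17) = -0.301233.
A* = -0.154654 + -0.301233 = -0.4559

-0.4559


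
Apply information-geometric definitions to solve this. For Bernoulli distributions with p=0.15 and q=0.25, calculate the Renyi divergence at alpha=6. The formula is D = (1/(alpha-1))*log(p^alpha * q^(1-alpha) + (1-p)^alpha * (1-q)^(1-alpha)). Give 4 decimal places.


Renyi divergence of order alpha between Bernoulli distributions:
D = (1/(alpha-1))*log(p^alpha * q^(1-alpha) + (1-p)^alpha * (1-q)^(1-alpha)).
alpha = 6, p = 0.15, q = 0.25.
p^alpha * q^(1-alpha) = 0.15^6 * 0.25^-5 = 0.011664.
(1-p)^alpha * (1-q)^(1-alpha) = 0.85^6 * 0.75^-5 = 1.589305.
sum = 0.011664 + 1.589305 = 1.600969.
D = (1/5)*log(1.600969) = 0.0941

0.0941


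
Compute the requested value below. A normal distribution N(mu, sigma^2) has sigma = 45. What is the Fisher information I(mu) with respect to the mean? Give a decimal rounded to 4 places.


The Fisher information for the mean of a normal distribution is I(mu) = 1/sigma^2.
sigma = 45, so sigma^2 = 2025.
I(mu) = 1/2025 = 0.0005

0.0005


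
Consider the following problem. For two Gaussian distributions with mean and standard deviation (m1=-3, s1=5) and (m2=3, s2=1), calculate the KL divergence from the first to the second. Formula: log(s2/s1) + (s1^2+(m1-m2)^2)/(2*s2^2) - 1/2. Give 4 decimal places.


KL divergence between normal distributions:
KL = log(s2/s1) + (s1^2 + (m1-m2)^2)/(2*s2^2) - 1/2.
log(1/5) = -1.609438.
(5^2 + (-3-3)^2)/(2*1^2) = (25 + 36)/2 = 30.5.
KL = -1.609438 + 30.5 - 0.5 = 28.3906

28.3906


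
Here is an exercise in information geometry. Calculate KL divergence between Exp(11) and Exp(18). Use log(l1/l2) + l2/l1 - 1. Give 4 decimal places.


KL divergence for exponential family:
KL = log(l1/l2) + l2/l1 - 1.
log(11/18) = -0.492476.
18/11 = 1.636364.
KL = -0.492476 + 1.636364 - 1 = 0.1439

0.1439


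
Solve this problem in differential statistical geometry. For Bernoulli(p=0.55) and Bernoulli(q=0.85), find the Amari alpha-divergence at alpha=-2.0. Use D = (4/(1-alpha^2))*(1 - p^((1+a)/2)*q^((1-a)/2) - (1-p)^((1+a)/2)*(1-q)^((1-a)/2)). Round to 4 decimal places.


Amari alpha-divergence:
D = (4/(1-alpha^2))*(1 - p^((1+a)/2)*q^((1-a)/2) - (1-p)^((1+a)/2)*(1-q)^((1-a)/2)).
alpha = -2.0, p = 0.55, q = 0.85.
e1 = (1+alpha)/2 = -0.5, e2 = (1-alpha)/2 = 1.5.
t1 = p^e1 * q^e2 = 0.55^-0.5 * 0.85^1.5 = 1.056689.
t2 = (1-p)^e1 * (1-q)^e2 = 0.45^-0.5 * 0.15^1.5 = 0.086603.
4/(1-alpha^2) = -1.333333.
D = -1.333333*(1 - 1.056689 - 0.086603) = 0.1911

0.1911


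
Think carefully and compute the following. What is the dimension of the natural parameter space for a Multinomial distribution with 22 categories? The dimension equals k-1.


Exponential family dimension calculation:
For Multinomial with k=22 categories, dim = k-1 = 21.

21


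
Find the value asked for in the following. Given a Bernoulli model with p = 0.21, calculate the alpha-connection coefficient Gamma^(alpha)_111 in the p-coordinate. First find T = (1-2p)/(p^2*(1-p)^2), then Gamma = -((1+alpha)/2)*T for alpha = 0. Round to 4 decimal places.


Skewness (Amari-Chentsov) tensor: T = (1-2p)/(p^2*(1-p)^2).
p = 0.21, 1-2p = 0.58, p^2 = 0.0441, (1-p)^2 = 0.6241.
T = 0.58/(0.0441 * 0.6241) = 21.07343.
In the p-coordinate, Gamma^(alpha) = Gamma^(0) - (alpha/2)*T with Gamma^(0) = (1/2)*g'(p) = -T/2,
so Gamma^(alpha) = -((1+alpha)/2)*T.
alpha = 0, -(1+alpha)/2 = -0.5.
Gamma = -0.5 * 21.07343 = -10.5367

-10.5367


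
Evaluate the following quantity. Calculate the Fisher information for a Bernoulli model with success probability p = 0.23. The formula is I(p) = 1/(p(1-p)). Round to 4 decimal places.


For Bernoulli(p), Fisher information is I(p) = 1/(p*(1-p)).
p = 0.23, 1-p = 0.77.
p*(1-p) = 0.1771.
I(p) = 1/0.1771 = 5.6465

5.6465


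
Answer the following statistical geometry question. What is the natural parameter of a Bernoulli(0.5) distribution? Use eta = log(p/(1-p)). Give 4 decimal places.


Natural parameter for Bernoulli: eta = log(p/(1-p)).
p = 0.5, 1-p = 0.5.
p/(1-p) = 1.0.
eta = log(1.0) = 0.0000

0.0000


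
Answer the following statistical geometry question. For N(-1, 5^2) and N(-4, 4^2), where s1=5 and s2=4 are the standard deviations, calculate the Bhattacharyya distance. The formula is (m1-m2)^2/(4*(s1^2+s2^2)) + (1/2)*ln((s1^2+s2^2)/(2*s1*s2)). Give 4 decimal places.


Bhattacharyya distance between two Gaussians:
DB = (m1-m2)^2/(4*(s1^2+s2^2)) + (1/2)*ln((s1^2+s2^2)/(2*s1*s2)).
(m1-m2)^2 = (3)^2 = 9.
s1^2+s2^2 = 25 + 16 = 41.
term1 = 9/164 = 0.054878.
term2 = 0.5*ln(41/40.0) = 0.012346.
DB = 0.054878 + 0.012346 = 0.0672

0.0672


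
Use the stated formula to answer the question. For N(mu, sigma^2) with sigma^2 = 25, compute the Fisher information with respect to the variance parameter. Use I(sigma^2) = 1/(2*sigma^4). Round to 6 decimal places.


Fisher information for variance: I(sigma^2) = 1/(2*sigma^4).
sigma^2 = 25, so sigma^4 = 625.
I = 1/(2*625) = 1/1250 = 0.000800

0.000800


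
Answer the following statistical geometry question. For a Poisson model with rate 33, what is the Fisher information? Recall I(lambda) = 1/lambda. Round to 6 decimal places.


Fisher information for Poisson: I(lambda) = 1/lambda.
lambda = 33.
I(lambda) = 1/33 = 0.030303

0.030303


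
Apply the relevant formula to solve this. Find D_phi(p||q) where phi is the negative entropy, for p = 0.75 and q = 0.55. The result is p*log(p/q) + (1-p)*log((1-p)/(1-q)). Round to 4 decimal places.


Bregman divergence with negative entropy generator:
D = p*log(p/q) + (1-p)*log((1-p)/(1-q)).
p = 0.75, q = 0.55.
p*log(p/q) = 0.75*log(0.75/0.55) = 0.232616.
(1-p)*log((1-p)/(1-q)) = 0.25*log(0.25/0.45) = -0.146947.
D = 0.232616 + -0.146947 = 0.0857

0.0857


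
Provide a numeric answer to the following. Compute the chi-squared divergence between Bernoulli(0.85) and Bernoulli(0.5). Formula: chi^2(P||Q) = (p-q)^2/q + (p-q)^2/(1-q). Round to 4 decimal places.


Chi-squared divergence between Bernoulli distributions:
chi^2 = (p-q)^2/q + (p-q)^2/(1-q).
p = 0.85, q = 0.5, p-q = 0.35.
(p-q)^2 = 0.1225.
term1 = 0.1225/0.5 = 0.245.
term2 = 0.1225/0.5 = 0.245.
chi^2 = 0.245 + 0.245 = 0.4900

0.4900


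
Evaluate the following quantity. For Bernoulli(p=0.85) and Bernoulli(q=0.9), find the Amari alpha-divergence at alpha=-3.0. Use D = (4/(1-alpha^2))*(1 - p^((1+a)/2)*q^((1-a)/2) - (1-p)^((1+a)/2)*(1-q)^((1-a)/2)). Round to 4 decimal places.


Amari alpha-divergence:
D = (4/(1-alpha^2))*(1 - p^((1+a)/2)*q^((1-a)/2) - (1-p)^((1+a)/2)*(1-q)^((1-a)/2)).
alpha = -3.0, p = 0.85, q = 0.9.
e1 = (1+alpha)/2 = -1.0, e2 = (1-alpha)/2 = 2.0.
t1 = p^e1 * q^e2 = 0.85^-1.0 * 0.9^2.0 = 0.952941.
t2 = (1-p)^e1 * (1-q)^e2 = 0.15^-1.0 * 0.1^2.0 = 0.066667.
4/(1-alpha^2) = -0.5.
D = -0.5*(1 - 0.952941 - 0.066667) = 0.0098

0.0098


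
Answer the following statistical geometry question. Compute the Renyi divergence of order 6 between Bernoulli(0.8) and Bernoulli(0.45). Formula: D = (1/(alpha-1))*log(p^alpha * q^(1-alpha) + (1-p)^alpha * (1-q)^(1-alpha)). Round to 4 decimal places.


Renyi divergence of order alpha between Bernoulli distributions:
D = (1/(alpha-1))*log(p^alpha * q^(1-alpha) + (1-p)^alpha * (1-q)^(1-alpha)).
alpha = 6, p = 0.8, q = 0.45.
p^alpha * q^(1-alpha) = 0.8^6 * 0.45^-5 = 14.206181.
(1-p)^alpha * (1-q)^(1-alpha) = 0.2^6 * 0.55^-5 = 0.001272.
sum = 14.206181 + 0.001272 = 14.207453.
D = (1/5)*log(14.207453) = 0.5308

0.5308


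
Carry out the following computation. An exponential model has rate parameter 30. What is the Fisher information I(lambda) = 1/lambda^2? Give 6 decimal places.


Fisher information for exponential: I(lambda) = 1/lambda^2.
lambda = 30, lambda^2 = 900.
I = 1/900 = 0.001111

0.001111


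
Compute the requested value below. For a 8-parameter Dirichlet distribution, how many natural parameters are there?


Exponential family dimension calculation:
Dirichlet with 8 components has 8 natural parameters.

8


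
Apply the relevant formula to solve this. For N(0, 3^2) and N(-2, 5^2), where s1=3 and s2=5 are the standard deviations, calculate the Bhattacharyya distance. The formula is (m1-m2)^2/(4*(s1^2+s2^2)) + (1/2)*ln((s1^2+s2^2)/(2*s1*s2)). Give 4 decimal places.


Bhattacharyya distance between two Gaussians:
DB = (m1-m2)^2/(4*(s1^2+s2^2)) + (1/2)*ln((s1^2+s2^2)/(2*s1*s2)).
(m1-m2)^2 = (2)^2 = 4.
s1^2+s2^2 = 9 + 25 = 34.
term1 = 4/136 = 0.029412.
term2 = 0.5*ln(34/30.0) = 0.062582.
DB = 0.029412 + 0.062582 = 0.0920

0.0920


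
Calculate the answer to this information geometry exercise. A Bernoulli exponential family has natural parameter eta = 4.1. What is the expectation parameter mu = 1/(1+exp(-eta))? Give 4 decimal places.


Dual coordinate (expectation parameter) for Bernoulli:
mu = 1/(1+exp(-eta)).
eta = 4.1.
exp(-eta) = exp(-4.1) = 0.016573.
mu = 1/(1+0.016573) = 0.9837

0.9837


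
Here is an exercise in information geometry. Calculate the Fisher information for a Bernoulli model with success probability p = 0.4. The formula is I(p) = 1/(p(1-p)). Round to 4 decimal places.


For Bernoulli(p), Fisher information is I(p) = 1/(p*(1-p)).
p = 0.4, 1-p = 0.6.
p*(1-p) = 0.24.
I(p) = 1/0.24 = 4.1667

4.1667


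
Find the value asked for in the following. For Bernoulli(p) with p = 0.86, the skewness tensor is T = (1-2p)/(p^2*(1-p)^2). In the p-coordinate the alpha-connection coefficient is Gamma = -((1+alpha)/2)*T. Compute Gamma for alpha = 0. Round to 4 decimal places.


Skewness (Amari-Chentsov) tensor: T = (1-2p)/(p^2*(1-p)^2).
p = 0.86, 1-2p = -0.72, p^2 = 0.7396, (1-p)^2 = 0.0196.
T = -0.72/(0.7396 * 0.0196) = -49.668326.
In the p-coordinate, Gamma^(alpha) = Gamma^(0) - (alpha/2)*T with Gamma^(0) = (1/2)*g'(p) = -T/2,
so Gamma^(alpha) = -((1+alpha)/2)*T.
alpha = 0, -(1+alpha)/2 = -0.5.
Gamma = -0.5 * -49.668326 = 24.8342

24.8342


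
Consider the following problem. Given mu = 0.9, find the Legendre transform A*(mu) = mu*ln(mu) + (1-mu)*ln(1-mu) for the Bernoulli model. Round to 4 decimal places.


Legendre transform for Bernoulli:
A*(mu) = mu*log(mu) + (1-mu)*log(1-mu).
mu = 0.9, 1-mu = 0.1.
mu*log(mu) = 0.9*log(0.9) = -0.094824.
(1-mu)*log(1-mu) = 0.1*log(0.1) = -0.230259.
A* = -0.094824 + -0.230259 = -0.3251

-0.3251


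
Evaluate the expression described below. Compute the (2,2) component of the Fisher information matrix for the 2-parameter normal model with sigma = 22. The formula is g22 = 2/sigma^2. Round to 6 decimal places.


For the 2-parameter normal family, the Fisher metric has:
  g11 = 1/sigma^2, g22 = 2/sigma^2.
sigma = 22, sigma^2 = 484.
g22 = 0.004132

0.004132


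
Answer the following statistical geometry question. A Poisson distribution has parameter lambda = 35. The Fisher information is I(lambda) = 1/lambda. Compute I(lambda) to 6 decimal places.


Fisher information for Poisson: I(lambda) = 1/lambda.
lambda = 35.
I(lambda) = 1/35 = 0.028571

0.028571


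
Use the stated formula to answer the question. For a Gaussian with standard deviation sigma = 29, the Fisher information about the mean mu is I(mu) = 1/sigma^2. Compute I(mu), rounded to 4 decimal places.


The Fisher information for the mean of a normal distribution is I(mu) = 1/sigma^2.
sigma = 29, so sigma^2 = 841.
I(mu) = 1/841 = 0.0012

0.0012


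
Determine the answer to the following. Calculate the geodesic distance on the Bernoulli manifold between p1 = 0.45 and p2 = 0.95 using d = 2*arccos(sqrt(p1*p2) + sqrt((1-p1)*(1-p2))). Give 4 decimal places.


Geodesic distance on Bernoulli manifold:
d(p1,p2) = 2*arccos(sqrt(p1*p2) + sqrt((1-p1)*(1-p2))).
sqrt(p1*p2) = sqrt(0.45*0.95) = 0.653835.
sqrt((1-p1)*(1-p2)) = sqrt(0.55*0.05) = 0.165831.
arg = 0.653835 + 0.165831 = 0.819666.
d = 2*arccos(0.819666) = 1.2199

1.2199


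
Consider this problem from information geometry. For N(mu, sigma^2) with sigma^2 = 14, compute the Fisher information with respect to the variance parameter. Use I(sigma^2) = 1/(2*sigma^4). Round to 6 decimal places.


Fisher information for variance: I(sigma^2) = 1/(2*sigma^4).
sigma^2 = 14, so sigma^4 = 196.
I = 1/(2*196) = 1/392 = 0.002551

0.002551


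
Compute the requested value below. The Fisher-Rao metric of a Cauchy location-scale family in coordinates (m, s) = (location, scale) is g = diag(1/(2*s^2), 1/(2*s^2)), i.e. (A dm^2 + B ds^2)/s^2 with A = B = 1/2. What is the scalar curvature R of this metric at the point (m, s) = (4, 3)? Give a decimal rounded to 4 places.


The metric has the form g = (A dm^2 + B ds^2)/s^2 with A = 1/2, B = 1/2.
Substitute u = sqrt(A/B)*m: g = B*(du^2 + ds^2)/s^2, i.e. B times the
Poincare upper half-plane metric, which has constant Gaussian curvature -1.
Scaling a 2D metric by a constant c divides the Gaussian curvature by c,
so K = -1/B = -1/(1/2) = -2.0000 everywhere (the point (m, s) = (4, 3) is irrelevant:
the curvature is constant).
Scalar curvature in dimension 2: R = 2K = -2/(1/2) = -4.0000.

-4.0000


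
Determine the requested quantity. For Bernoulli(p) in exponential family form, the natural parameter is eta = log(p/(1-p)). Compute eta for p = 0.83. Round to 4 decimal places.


Natural parameter for Bernoulli: eta = log(p/(1-p)).
p = 0.83, 1-p = 0.17.
p/(1-p) = 4.882353.
eta = log(4.882353) = 1.5856

1.5856


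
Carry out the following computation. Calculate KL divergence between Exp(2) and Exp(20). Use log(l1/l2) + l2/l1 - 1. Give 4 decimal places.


KL divergence for exponential family:
KL = log(l1/l2) + l2/l1 - 1.
log(2/20) = -2.302585.
20/2 = 10.0.
KL = -2.302585 + 10.0 - 1 = 6.6974

6.6974


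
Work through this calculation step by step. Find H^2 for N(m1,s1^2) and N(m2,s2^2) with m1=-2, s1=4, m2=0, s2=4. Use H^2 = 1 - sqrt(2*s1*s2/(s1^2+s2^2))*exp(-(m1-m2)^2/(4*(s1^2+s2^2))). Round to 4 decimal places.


Squared Hellinger distance for Gaussians:
H^2 = 1 - sqrt(2*s1*s2/(s1^2+s2^2)) * exp(-(m1-m2)^2/(4*(s1^2+s2^2))).
s1^2 = 16, s2^2 = 16, s1^2+s2^2 = 32.
sqrt(2*4*4/(32)) = 1.0.
(m1-m2)^2 = (-2)^2 = 4.
exp(-4/(4*32)) = exp(-0.03125) = 0.969233.
H^2 = 1 - 1.0*0.969233 = 0.0308

0.0308


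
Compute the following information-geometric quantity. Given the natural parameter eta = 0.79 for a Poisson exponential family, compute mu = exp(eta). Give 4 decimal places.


Expectation parameter for Poisson exponential family:
mu = exp(eta).
eta = 0.79.
mu = exp(0.79) = 2.2034

2.2034


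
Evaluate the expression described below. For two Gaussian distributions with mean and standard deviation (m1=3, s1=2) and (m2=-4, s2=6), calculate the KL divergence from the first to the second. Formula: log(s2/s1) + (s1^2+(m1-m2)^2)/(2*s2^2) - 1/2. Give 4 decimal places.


KL divergence between normal distributions:
KL = log(s2/s1) + (s1^2 + (m1-m2)^2)/(2*s2^2) - 1/2.
log(6/2) = 1.098612.
(2^2 + (3--4)^2)/(2*6^2) = (4 + 49)/72 = 0.736111.
KL = 1.098612 + 0.736111 - 0.5 = 1.3347

1.3347


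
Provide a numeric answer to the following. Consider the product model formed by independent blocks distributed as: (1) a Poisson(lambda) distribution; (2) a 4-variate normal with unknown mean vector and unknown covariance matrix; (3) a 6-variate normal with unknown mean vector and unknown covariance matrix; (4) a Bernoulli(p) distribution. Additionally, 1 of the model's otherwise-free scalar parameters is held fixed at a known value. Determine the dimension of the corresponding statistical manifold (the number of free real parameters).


The dimension of a statistical manifold equals the number of free
(independent) real parameters of the model. For a product of independent
blocks the parameter counts add.
- Poisson (lambda): 1.
- 4-variate normal: 4 (mean) + 4*5/2 = 10 (symmetric covariance) = 14.
- 6-variate normal: 6 (mean) + 6*7/2 = 21 (symmetric covariance) = 27.
- Bernoulli (p): 1.
Total = 1 + 14 + 27 + 1 = 43.
1 parameter(s) fixed at known values: 43 - 1 = 42.
Dimension = 42

42


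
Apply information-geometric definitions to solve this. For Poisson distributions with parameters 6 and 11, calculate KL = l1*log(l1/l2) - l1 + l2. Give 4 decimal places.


KL divergence for Poisson:
KL = l1*log(l1/l2) - l1 + l2.
l1 = 6, l2 = 11.
log(6/11) = -0.606136.
l1*log(l1/l2) = 6 * -0.606136 = -3.636815.
KL = -3.636815 - 6 + 11 = 1.3632

1.3632


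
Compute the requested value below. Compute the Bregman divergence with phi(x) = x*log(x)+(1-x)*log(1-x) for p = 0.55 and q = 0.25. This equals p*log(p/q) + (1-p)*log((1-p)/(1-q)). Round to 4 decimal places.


Bregman divergence with negative entropy generator:
D = p*log(p/q) + (1-p)*log((1-p)/(1-q)).
p = 0.55, q = 0.25.
p*log(p/q) = 0.55*log(0.55/0.25) = 0.433652.
(1-p)*log((1-p)/(1-q)) = 0.45*log(0.45/0.75) = -0.229872.
D = 0.433652 + -0.229872 = 0.2038

0.2038


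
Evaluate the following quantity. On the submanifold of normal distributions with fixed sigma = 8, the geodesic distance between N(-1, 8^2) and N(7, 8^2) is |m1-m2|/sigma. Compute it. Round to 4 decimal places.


On the fixed-variance normal subfamily, geodesic distance = |m1-m2|/sigma.
|-1 - 7| = 8.
sigma = 8.
d = 8/8 = 1.0000

1.0000


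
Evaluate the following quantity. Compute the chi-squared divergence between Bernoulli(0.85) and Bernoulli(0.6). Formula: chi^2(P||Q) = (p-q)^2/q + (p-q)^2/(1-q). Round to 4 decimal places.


Chi-squared divergence between Bernoulli distributions:
chi^2 = (p-q)^2/q + (p-q)^2/(1-q).
p = 0.85, q = 0.6, p-q = 0.25.
(p-q)^2 = 0.0625.
term1 = 0.0625/0.6 = 0.104167.
term2 = 0.0625/0.4 = 0.15625.
chi^2 = 0.104167 + 0.15625 = 0.2604

0.2604


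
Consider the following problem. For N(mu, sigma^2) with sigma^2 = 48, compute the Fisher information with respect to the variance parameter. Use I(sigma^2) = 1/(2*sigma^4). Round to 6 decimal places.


Fisher information for variance: I(sigma^2) = 1/(2*sigma^4).
sigma^2 = 48, so sigma^4 = 2304.
I = 1/(2*2304) = 1/4608 = 0.000217

0.000217


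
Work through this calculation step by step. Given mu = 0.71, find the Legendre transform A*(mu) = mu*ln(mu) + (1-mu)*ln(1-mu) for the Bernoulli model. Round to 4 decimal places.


Legendre transform for Bernoulli:
A*(mu) = mu*log(mu) + (1-mu)*log(1-mu).
mu = 0.71, 1-mu = 0.29.
mu*log(mu) = 0.71*log(0.71) = -0.243168.
(1-mu)*log(1-mu) = 0.29*log(0.29) = -0.358984.
A* = -0.243168 + -0.358984 = -0.6022

-0.6022


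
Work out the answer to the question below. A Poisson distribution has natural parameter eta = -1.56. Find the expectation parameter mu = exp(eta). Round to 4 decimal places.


Expectation parameter for Poisson exponential family:
mu = exp(eta).
eta = -1.56.
mu = exp(-1.56) = 0.2101

0.2101


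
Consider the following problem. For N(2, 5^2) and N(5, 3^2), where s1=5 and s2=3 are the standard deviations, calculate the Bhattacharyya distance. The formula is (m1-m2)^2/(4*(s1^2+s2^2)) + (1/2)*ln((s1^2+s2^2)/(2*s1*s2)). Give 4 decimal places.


Bhattacharyya distance between two Gaussians:
DB = (m1-m2)^2/(4*(s1^2+s2^2)) + (1/2)*ln((s1^2+s2^2)/(2*s1*s2)).
(m1-m2)^2 = (-3)^2 = 9.
s1^2+s2^2 = 25 + 9 = 34.
term1 = 9/136 = 0.066176.
term2 = 0.5*ln(34/30.0) = 0.062582.
DB = 0.066176 + 0.062582 = 0.1288

0.1288


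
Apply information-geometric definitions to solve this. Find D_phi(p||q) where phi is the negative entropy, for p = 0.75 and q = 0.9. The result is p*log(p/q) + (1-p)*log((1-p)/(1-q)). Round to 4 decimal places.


Bregman divergence with negative entropy generator:
D = p*log(p/q) + (1-p)*log((1-p)/(1-q)).
p = 0.75, q = 0.9.
p*log(p/q) = 0.75*log(0.75/0.9) = -0.136741.
(1-p)*log((1-p)/(1-q)) = 0.25*log(0.25/0.1) = 0.229073.
D = -0.136741 + 0.229073 = 0.0923

0.0923


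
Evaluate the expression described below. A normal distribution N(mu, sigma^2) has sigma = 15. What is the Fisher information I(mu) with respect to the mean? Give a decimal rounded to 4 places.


The Fisher information for the mean of a normal distribution is I(mu) = 1/sigma^2.
sigma = 15, so sigma^2 = 225.
I(mu) = 1/225 = 0.0044

0.0044


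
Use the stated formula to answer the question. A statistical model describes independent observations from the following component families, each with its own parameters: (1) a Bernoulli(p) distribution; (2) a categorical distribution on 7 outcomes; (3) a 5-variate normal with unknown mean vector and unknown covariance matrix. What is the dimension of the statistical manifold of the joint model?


The dimension of a statistical manifold equals the number of free
(independent) real parameters of the model. For a product of independent
blocks the parameter counts add.
- Bernoulli (p): 1.
- categorical on 7 outcomes (probabilities sum to 1): 7-1 = 6.
- 5-variate normal: 5 (mean) + 5*6/2 = 15 (symmetric covariance) = 20.
Total = 1 + 6 + 20 = 27.
Dimension = 27

27


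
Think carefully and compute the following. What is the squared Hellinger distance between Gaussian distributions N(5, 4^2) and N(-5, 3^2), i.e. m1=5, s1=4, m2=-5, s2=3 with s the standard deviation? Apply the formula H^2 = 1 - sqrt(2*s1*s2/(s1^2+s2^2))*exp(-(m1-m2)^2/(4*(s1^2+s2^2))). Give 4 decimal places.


Squared Hellinger distance for Gaussians:
H^2 = 1 - sqrt(2*s1*s2/(s1^2+s2^2)) * exp(-(m1-m2)^2/(4*(s1^2+s2^2))).
s1^2 = 16, s2^2 = 9, s1^2+s2^2 = 25.
sqrt(2*4*3/(25)) = 0.979796.
(m1-m2)^2 = (10)^2 = 100.
exp(-100/(4*25)) = exp(-1.0) = 0.367879.
H^2 = 1 - 0.979796*0.367879 = 0.6396

0.6396


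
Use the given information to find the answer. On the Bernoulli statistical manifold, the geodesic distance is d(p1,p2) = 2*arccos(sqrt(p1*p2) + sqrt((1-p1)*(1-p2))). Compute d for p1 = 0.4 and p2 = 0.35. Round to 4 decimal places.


Geodesic distance on Bernoulli manifold:
d(p1,p2) = 2*arccos(sqrt(p1*p2) + sqrt((1-p1)*(1-p2))).
sqrt(p1*p2) = sqrt(0.4*0.35) = 0.374166.
sqrt((1-p1)*(1-p2)) = sqrt(0.6*0.65) = 0.6245.
arg = 0.374166 + 0.6245 = 0.998666.
d = 2*arccos(0.998666) = 0.1033

0.1033


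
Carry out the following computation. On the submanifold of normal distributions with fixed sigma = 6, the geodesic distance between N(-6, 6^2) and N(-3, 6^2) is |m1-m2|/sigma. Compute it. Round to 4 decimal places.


On the fixed-variance normal subfamily, geodesic distance = |m1-m2|/sigma.
|-6 - -3| = 3.
sigma = 6.
d = 3/6 = 0.5000

0.5000


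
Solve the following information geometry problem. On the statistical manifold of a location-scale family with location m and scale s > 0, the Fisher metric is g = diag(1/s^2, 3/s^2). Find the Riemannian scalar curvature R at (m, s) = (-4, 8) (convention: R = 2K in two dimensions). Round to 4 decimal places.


The metric has the form g = (A dm^2 + B ds^2)/s^2 with A = 1, B = 3.
Substitute u = sqrt(A/B)*m: g = B*(du^2 + ds^2)/s^2, i.e. B times the
Poincare upper half-plane metric, which has constant Gaussian curvature -1.
Scaling a 2D metric by a constant c divides the Gaussian curvature by c,
so K = -1/B = -1/(3) = -0.3333 everywhere (the point (m, s) = (-4, 8) is irrelevant:
the curvature is constant).
Scalar curvature in dimension 2: R = 2K = -2/(3) = -0.6667.

-0.6667


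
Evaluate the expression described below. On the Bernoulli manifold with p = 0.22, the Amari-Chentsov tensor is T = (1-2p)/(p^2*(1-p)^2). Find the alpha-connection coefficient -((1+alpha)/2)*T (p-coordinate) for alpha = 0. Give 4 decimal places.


Skewness (Amari-Chentsov) tensor: T = (1-2p)/(p^2*(1-p)^2).
p = 0.22, 1-2p = 0.56, p^2 = 0.0484, (1-p)^2 = 0.6084.
T = 0.56/(0.0484 * 0.6084) = 19.017502.
In the p-coordinate, Gamma^(alpha) = Gamma^(0) - (alpha/2)*T with Gamma^(0) = (1/2)*g'(p) = -T/2,
so Gamma^(alpha) = -((1+alpha)/2)*T.
alpha = 0, -(1+alpha)/2 = -0.5.
Gamma = -0.5 * 19.017502 = -9.5088

-9.5088


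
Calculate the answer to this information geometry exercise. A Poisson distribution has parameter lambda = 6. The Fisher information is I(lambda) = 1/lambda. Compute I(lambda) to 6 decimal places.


Fisher information for Poisson: I(lambda) = 1/lambda.
lambda = 6.
I(lambda) = 1/6 = 0.166667

0.166667


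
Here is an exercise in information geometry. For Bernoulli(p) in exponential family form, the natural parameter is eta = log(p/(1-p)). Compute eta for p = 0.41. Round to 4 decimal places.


Natural parameter for Bernoulli: eta = log(p/(1-p)).
p = 0.41, 1-p = 0.59.
p/(1-p) = 0.694915.
eta = log(0.694915) = -0.3640

-0.3640


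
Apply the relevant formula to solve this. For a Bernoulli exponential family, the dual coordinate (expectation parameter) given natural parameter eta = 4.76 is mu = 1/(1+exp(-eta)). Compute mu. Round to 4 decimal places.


Dual coordinate (expectation parameter) for Bernoulli:
mu = 1/(1+exp(-eta)).
eta = 4.76.
exp(-eta) = exp(-4.76) = 0.008566.
mu = 1/(1+0.008566) = 0.9915

0.9915


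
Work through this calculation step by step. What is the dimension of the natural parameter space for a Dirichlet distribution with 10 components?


Exponential family dimension calculation:
Dirichlet with 10 components has 10 natural parameters.

10


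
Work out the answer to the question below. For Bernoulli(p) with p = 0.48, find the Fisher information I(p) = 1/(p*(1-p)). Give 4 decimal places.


For Bernoulli(p), Fisher information is I(p) = 1/(p*(1-p)).
p = 0.48, 1-p = 0.52.
p*(1-p) = 0.2496.
I(p) = 1/0.2496 = 4.0064

4.0064


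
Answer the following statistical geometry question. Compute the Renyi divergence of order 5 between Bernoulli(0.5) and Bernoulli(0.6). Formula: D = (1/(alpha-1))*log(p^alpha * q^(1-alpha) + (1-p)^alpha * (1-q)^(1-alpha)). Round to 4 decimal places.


Renyi divergence of order alpha between Bernoulli distributions:
D = (1/(alpha-1))*log(p^alpha * q^(1-alpha) + (1-p)^alpha * (1-q)^(1-alpha)).
alpha = 5, p = 0.5, q = 0.6.
p^alpha * q^(1-alpha) = 0.5^5 * 0.6^-4 = 0.241127.
(1-p)^alpha * (1-q)^(1-alpha) = 0.5^5 * 0.4^-4 = 1.220703.
sum = 0.241127 + 1.220703 = 1.46183.
D = (1/4)*log(1.46183) = 0.0949

0.0949


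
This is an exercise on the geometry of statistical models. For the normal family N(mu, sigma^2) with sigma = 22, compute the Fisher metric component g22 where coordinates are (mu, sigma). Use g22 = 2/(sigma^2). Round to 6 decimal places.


For the 2-parameter normal family, the Fisher metric has:
  g11 = 1/sigma^2, g22 = 2/sigma^2.
sigma = 22, sigma^2 = 484.
g22 = 0.004132

0.004132


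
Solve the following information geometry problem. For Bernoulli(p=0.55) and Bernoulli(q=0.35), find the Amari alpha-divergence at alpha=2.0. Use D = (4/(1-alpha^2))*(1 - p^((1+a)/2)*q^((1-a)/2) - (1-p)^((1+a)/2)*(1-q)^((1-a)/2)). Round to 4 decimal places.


Amari alpha-divergence:
D = (4/(1-alpha^2))*(1 - p^((1+a)/2)*q^((1-a)/2) - (1-p)^((1+a)/2)*(1-q)^((1-a)/2)).
alpha = 2.0, p = 0.55, q = 0.35.
e1 = (1+alpha)/2 = 1.5, e2 = (1-alpha)/2 = -0.5.
t1 = p^e1 * q^e2 = 0.55^1.5 * 0.35^-0.5 = 0.689461.
t2 = (1-p)^e1 * (1-q)^e2 = 0.45^1.5 * 0.65^-0.5 = 0.374423.
4/(1-alpha^2) = -1.333333.
D = -1.333333*(1 - 0.689461 - 0.374423) = 0.0852

0.0852


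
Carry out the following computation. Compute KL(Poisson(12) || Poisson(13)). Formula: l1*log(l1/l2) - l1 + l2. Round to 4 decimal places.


KL divergence for Poisson:
KL = l1*log(l1/l2) - l1 + l2.
l1 = 12, l2 = 13.
log(12/13) = -0.080043.
l1*log(l1/l2) = 12 * -0.080043 = -0.960512.
KL = -0.960512 - 12 + 13 = 0.0395

0.0395


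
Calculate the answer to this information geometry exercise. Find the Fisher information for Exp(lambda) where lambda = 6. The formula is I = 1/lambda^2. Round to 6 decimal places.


Fisher information for exponential: I(lambda) = 1/lambda^2.
lambda = 6, lambda^2 = 36.
I = 1/36 = 0.027778

0.027778


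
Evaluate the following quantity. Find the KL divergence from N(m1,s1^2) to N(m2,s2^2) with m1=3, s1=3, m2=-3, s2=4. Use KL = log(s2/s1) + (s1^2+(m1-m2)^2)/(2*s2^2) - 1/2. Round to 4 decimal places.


KL divergence between normal distributions:
KL = log(s2/s1) + (s1^2 + (m1-m2)^2)/(2*s2^2) - 1/2.
log(4/3) = 0.287682.
(3^2 + (3--3)^2)/(2*4^2) = (9 + 36)/32 = 1.40625.
KL = 0.287682 + 1.40625 - 0.5 = 1.1939

1.1939


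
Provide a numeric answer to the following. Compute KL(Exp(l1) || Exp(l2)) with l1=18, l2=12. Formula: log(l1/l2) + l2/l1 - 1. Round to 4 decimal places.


KL divergence for exponential family:
KL = log(l1/l2) + l2/l1 - 1.
log(18/12) = 0.405465.
12/18 = 0.666667.
KL = 0.405465 + 0.666667 - 1 = 0.0721

0.0721


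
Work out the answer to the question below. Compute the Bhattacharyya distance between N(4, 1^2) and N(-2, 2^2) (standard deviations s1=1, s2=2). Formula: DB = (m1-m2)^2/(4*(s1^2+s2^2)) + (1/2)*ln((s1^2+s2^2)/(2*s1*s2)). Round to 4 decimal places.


Bhattacharyya distance between two Gaussians:
DB = (m1-m2)^2/(4*(s1^2+s2^2)) + (1/2)*ln((s1^2+s2^2)/(2*s1*s2)).
(m1-m2)^2 = (6)^2 = 36.
s1^2+s2^2 = 1 + 4 = 5.
term1 = 36/20 = 1.8.
term2 = 0.5*ln(5/4.0) = 0.111572.
DB = 1.8 + 0.111572 = 1.9116

1.9116


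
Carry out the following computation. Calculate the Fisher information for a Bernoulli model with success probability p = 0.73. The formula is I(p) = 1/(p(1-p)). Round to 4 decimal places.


For Bernoulli(p), Fisher information is I(p) = 1/(p*(1-p)).
p = 0.73, 1-p = 0.27.
p*(1-p) = 0.1971.
I(p) = 1/0.1971 = 5.0736

5.0736


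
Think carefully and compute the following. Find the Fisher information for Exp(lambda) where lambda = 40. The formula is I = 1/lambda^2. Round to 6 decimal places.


Fisher information for exponential: I(lambda) = 1/lambda^2.
lambda = 40, lambda^2 = 1600.
I = 1/1600 = 0.000625

0.000625


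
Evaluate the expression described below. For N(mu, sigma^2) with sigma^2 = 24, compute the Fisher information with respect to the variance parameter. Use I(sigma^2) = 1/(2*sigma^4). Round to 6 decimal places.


Fisher information for variance: I(sigma^2) = 1/(2*sigma^4).
sigma^2 = 24, so sigma^4 = 576.
I = 1/(2*576) = 1/1152 = 0.000868

0.000868


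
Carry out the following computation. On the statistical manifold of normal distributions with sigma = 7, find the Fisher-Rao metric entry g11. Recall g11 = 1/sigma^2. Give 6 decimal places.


For the 2-parameter normal family, the Fisher metric has:
  g11 = 1/sigma^2, g22 = 2/sigma^2.
sigma = 7, sigma^2 = 49.
g11 = 0.020408

0.020408


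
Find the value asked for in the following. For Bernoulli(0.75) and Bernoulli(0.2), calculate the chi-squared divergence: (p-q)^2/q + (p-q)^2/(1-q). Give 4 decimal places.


Chi-squared divergence between Bernoulli distributions:
chi^2 = (p-q)^2/q + (p-q)^2/(1-q).
p = 0.75, q = 0.2, p-q = 0.55.
(p-q)^2 = 0.3025.
term1 = 0.3025/0.2 = 1.5125.
term2 = 0.3025/0.8 = 0.378125.
chi^2 = 1.5125 + 0.378125 = 1.8906

1.8906


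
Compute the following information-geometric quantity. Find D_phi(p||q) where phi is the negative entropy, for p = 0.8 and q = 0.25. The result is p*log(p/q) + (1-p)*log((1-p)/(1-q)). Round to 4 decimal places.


Bregman divergence with negative entropy generator:
D = p*log(p/q) + (1-p)*log((1-p)/(1-q)).
p = 0.8, q = 0.25.
p*log(p/q) = 0.8*log(0.8/0.25) = 0.930521.
(1-p)*log((1-p)/(1-q)) = 0.2*log(0.2/0.75) = -0.264351.
D = 0.930521 + -0.264351 = 0.6662

0.6662


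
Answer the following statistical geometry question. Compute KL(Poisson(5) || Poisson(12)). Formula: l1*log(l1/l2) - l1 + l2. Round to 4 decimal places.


KL divergence for Poisson:
KL = l1*log(l1/l2) - l1 + l2.
l1 = 5, l2 = 12.
log(5/12) = -0.875469.
l1*log(l1/l2) = 5 * -0.875469 = -4.377344.
KL = -4.377344 - 5 + 12 = 2.6227

2.6227
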